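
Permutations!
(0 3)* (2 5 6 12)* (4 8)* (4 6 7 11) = (0 3)(2 5 7 11 4 8 6 12) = [3, 1, 5, 0, 8, 7, 12, 11, 6, 9, 10, 4, 2]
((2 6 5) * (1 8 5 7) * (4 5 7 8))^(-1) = (1 7 8 6 2 5 4)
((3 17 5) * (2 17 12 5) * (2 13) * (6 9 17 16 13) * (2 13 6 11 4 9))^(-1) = ((2 16 6)(3 12 5)(4 9 17 11))^(-1) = (2 6 16)(3 5 12)(4 11 17 9)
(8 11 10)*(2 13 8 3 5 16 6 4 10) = (2 13 8 11)(3 5 16 6 4 10) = [0, 1, 13, 5, 10, 16, 4, 7, 11, 9, 3, 2, 12, 8, 14, 15, 6]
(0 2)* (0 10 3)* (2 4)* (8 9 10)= (0 4 2 8 9 10 3)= [4, 1, 8, 0, 2, 5, 6, 7, 9, 10, 3]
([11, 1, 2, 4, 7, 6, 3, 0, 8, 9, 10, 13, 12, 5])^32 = (13)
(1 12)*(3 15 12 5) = (1 5 3 15 12) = [0, 5, 2, 15, 4, 3, 6, 7, 8, 9, 10, 11, 1, 13, 14, 12]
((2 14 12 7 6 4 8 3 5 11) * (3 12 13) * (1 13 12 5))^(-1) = (1 3 13)(2 11 5 8 4 6 7 12 14)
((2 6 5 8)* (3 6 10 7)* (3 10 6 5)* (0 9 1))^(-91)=(0 1 9)(2 8 5 3 6)(7 10)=((0 9 1)(2 6 3 5 8)(7 10))^(-91)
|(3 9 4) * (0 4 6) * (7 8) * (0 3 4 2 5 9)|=6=|(0 2 5 9 6 3)(7 8)|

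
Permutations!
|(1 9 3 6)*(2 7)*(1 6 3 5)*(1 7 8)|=|(1 9 5 7 2 8)|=6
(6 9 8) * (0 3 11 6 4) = (0 3 11 6 9 8 4) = [3, 1, 2, 11, 0, 5, 9, 7, 4, 8, 10, 6]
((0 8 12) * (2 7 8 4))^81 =((0 4 2 7 8 12))^81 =(0 7)(2 12)(4 8)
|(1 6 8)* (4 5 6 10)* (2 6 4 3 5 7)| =|(1 10 3 5 4 7 2 6 8)| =9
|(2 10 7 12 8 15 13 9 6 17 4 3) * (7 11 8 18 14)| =44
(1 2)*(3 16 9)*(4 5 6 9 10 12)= (1 2)(3 16 10 12 4 5 6 9)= [0, 2, 1, 16, 5, 6, 9, 7, 8, 3, 12, 11, 4, 13, 14, 15, 10]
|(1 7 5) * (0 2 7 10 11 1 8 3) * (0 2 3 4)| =|(0 3 2 7 5 8 4)(1 10 11)| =21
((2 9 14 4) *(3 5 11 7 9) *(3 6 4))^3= (3 7)(5 9)(11 14)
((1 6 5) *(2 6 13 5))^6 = ((1 13 5)(2 6))^6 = (13)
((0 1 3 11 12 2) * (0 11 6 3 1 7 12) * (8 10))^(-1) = ((0 7 12 2 11)(3 6)(8 10))^(-1) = (0 11 2 12 7)(3 6)(8 10)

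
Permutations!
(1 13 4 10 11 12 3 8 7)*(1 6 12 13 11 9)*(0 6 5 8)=(0 6 12 3)(1 11 13 4 10 9)(5 8 7)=[6, 11, 2, 0, 10, 8, 12, 5, 7, 1, 9, 13, 3, 4]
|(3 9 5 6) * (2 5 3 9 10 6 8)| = |(2 5 8)(3 10 6 9)| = 12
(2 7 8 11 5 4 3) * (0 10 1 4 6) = (0 10 1 4 3 2 7 8 11 5 6) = [10, 4, 7, 2, 3, 6, 0, 8, 11, 9, 1, 5]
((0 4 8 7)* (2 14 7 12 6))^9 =((0 4 8 12 6 2 14 7))^9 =(0 4 8 12 6 2 14 7)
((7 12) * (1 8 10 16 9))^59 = (1 9 16 10 8)(7 12)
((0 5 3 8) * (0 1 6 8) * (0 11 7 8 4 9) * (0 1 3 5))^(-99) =(1 6 4 9)(3 11 7 8)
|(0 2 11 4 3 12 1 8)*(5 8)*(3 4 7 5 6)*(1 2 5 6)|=6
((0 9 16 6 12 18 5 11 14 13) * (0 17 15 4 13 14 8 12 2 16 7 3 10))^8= ((0 9 7 3 10)(2 16 6)(4 13 17 15)(5 11 8 12 18))^8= (0 3 9 10 7)(2 6 16)(5 12 11 18 8)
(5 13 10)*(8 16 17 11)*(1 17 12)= (1 17 11 8 16 12)(5 13 10)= [0, 17, 2, 3, 4, 13, 6, 7, 16, 9, 5, 8, 1, 10, 14, 15, 12, 11]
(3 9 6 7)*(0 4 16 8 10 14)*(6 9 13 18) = (0 4 16 8 10 14)(3 13 18 6 7) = [4, 1, 2, 13, 16, 5, 7, 3, 10, 9, 14, 11, 12, 18, 0, 15, 8, 17, 6]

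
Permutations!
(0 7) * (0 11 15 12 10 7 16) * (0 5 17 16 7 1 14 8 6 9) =[7, 14, 2, 3, 4, 17, 9, 11, 6, 0, 1, 15, 10, 13, 8, 12, 5, 16] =(0 7 11 15 12 10 1 14 8 6 9)(5 17 16)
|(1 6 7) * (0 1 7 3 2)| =5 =|(7)(0 1 6 3 2)|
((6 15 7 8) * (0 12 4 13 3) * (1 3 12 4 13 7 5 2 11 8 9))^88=(0 1 7)(2 15 8)(3 9 4)(5 6 11)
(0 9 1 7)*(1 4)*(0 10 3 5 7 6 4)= (0 9)(1 6 4)(3 5 7 10)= [9, 6, 2, 5, 1, 7, 4, 10, 8, 0, 3]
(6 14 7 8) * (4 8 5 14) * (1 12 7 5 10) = [0, 12, 2, 3, 8, 14, 4, 10, 6, 9, 1, 11, 7, 13, 5] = (1 12 7 10)(4 8 6)(5 14)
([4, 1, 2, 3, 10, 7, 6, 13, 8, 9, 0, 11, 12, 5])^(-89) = [4, 1, 2, 3, 10, 7, 6, 13, 8, 9, 0, 11, 12, 5]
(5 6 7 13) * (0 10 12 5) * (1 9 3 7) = (0 10 12 5 6 1 9 3 7 13) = [10, 9, 2, 7, 4, 6, 1, 13, 8, 3, 12, 11, 5, 0]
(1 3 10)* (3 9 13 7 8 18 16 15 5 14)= (1 9 13 7 8 18 16 15 5 14 3 10)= [0, 9, 2, 10, 4, 14, 6, 8, 18, 13, 1, 11, 12, 7, 3, 5, 15, 17, 16]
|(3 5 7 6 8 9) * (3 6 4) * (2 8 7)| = 8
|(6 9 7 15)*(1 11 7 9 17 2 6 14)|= 15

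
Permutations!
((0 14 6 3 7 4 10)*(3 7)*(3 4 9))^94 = (0 4 9 6)(3 7 14 10)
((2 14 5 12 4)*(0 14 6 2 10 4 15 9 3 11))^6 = ((0 14 5 12 15 9 3 11)(2 6)(4 10))^6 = (0 3 15 5)(9 12 14 11)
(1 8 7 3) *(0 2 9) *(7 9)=(0 2 7 3 1 8 9)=[2, 8, 7, 1, 4, 5, 6, 3, 9, 0]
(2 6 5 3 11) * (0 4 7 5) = [4, 1, 6, 11, 7, 3, 0, 5, 8, 9, 10, 2] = (0 4 7 5 3 11 2 6)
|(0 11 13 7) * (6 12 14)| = 12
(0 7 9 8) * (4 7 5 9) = (0 5 9 8)(4 7) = [5, 1, 2, 3, 7, 9, 6, 4, 0, 8]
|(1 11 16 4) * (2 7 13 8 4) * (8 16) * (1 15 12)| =|(1 11 8 4 15 12)(2 7 13 16)| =12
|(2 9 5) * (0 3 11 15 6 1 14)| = 21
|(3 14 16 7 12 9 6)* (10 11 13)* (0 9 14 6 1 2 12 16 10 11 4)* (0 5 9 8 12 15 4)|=|(0 8 12 14 10)(1 2 15 4 5 9)(3 6)(7 16)(11 13)|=30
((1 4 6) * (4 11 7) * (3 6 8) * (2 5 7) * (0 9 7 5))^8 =(0 11 6 8 7)(1 3 4 9 2)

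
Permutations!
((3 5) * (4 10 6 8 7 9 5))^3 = ((3 4 10 6 8 7 9 5))^3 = (3 6 9 4 8 5 10 7)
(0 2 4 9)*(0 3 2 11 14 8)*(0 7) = (0 11 14 8 7)(2 4 9 3) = [11, 1, 4, 2, 9, 5, 6, 0, 7, 3, 10, 14, 12, 13, 8]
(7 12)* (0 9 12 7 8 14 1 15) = [9, 15, 2, 3, 4, 5, 6, 7, 14, 12, 10, 11, 8, 13, 1, 0] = (0 9 12 8 14 1 15)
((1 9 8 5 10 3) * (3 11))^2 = (1 8 10 3 9 5 11)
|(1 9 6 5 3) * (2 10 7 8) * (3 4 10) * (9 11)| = 11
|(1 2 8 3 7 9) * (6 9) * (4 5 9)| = 9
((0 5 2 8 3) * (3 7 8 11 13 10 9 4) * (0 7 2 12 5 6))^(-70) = ((0 6)(2 11 13 10 9 4 3 7 8)(5 12))^(-70) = (2 13 9 3 8 11 10 4 7)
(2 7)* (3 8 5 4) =[0, 1, 7, 8, 3, 4, 6, 2, 5] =(2 7)(3 8 5 4)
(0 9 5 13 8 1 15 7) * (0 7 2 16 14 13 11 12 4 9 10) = (0 10)(1 15 2 16 14 13 8)(4 9 5 11 12) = [10, 15, 16, 3, 9, 11, 6, 7, 1, 5, 0, 12, 4, 8, 13, 2, 14]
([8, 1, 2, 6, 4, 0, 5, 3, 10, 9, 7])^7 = (10)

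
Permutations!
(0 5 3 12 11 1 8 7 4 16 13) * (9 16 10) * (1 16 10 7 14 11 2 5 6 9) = (0 6 9 10 1 8 14 11 16 13)(2 5 3 12)(4 7) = [6, 8, 5, 12, 7, 3, 9, 4, 14, 10, 1, 16, 2, 0, 11, 15, 13]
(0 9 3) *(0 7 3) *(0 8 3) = (0 9 8 3 7) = [9, 1, 2, 7, 4, 5, 6, 0, 3, 8]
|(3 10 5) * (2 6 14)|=|(2 6 14)(3 10 5)|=3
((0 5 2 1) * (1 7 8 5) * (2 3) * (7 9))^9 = ((0 1)(2 9 7 8 5 3))^9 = (0 1)(2 8)(3 7)(5 9)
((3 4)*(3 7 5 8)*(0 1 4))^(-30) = (0 8 7 1 3 5 4)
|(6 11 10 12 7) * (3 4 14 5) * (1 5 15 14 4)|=|(1 5 3)(6 11 10 12 7)(14 15)|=30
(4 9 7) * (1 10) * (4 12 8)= (1 10)(4 9 7 12 8)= [0, 10, 2, 3, 9, 5, 6, 12, 4, 7, 1, 11, 8]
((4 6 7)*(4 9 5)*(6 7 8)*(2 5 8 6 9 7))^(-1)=((2 5 4)(8 9))^(-1)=(2 4 5)(8 9)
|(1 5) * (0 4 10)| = 6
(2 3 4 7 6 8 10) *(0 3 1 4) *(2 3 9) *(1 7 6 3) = [9, 4, 7, 0, 6, 5, 8, 3, 10, 2, 1] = (0 9 2 7 3)(1 4 6 8 10)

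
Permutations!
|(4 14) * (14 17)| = |(4 17 14)| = 3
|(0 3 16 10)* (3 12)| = 5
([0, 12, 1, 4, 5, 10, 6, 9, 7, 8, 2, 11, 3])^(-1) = (1 2 10 5 4 3 12)(7 8 9)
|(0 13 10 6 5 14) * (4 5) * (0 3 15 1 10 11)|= |(0 13 11)(1 10 6 4 5 14 3 15)|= 24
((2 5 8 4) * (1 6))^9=(1 6)(2 5 8 4)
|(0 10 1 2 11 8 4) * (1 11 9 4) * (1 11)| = |(0 10 1 2 9 4)(8 11)| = 6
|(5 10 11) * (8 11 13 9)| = 6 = |(5 10 13 9 8 11)|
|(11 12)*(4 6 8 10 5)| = 10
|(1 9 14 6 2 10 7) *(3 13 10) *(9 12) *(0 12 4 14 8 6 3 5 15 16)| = |(0 12 9 8 6 2 5 15 16)(1 4 14 3 13 10 7)| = 63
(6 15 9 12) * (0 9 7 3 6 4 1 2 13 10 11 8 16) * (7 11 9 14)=(0 14 7 3 6 15 11 8 16)(1 2 13 10 9 12 4)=[14, 2, 13, 6, 1, 5, 15, 3, 16, 12, 9, 8, 4, 10, 7, 11, 0]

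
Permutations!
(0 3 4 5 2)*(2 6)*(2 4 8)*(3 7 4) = (0 7 4 5 6 3 8 2) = [7, 1, 0, 8, 5, 6, 3, 4, 2]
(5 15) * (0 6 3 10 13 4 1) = (0 6 3 10 13 4 1)(5 15) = [6, 0, 2, 10, 1, 15, 3, 7, 8, 9, 13, 11, 12, 4, 14, 5]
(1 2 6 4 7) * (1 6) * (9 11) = (1 2)(4 7 6)(9 11) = [0, 2, 1, 3, 7, 5, 4, 6, 8, 11, 10, 9]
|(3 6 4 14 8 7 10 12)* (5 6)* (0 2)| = |(0 2)(3 5 6 4 14 8 7 10 12)| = 18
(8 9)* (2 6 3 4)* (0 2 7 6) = (0 2)(3 4 7 6)(8 9) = [2, 1, 0, 4, 7, 5, 3, 6, 9, 8]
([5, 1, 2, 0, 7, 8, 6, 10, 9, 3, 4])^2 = [8, 1, 2, 5, 10, 9, 6, 4, 3, 0, 7]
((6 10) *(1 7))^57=(1 7)(6 10)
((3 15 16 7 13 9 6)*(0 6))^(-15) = (0 6 3 15 16 7 13 9)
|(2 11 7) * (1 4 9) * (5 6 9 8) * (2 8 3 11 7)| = |(1 4 3 11 2 7 8 5 6 9)| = 10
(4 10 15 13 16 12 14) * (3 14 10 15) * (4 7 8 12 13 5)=(3 14 7 8 12 10)(4 15 5)(13 16)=[0, 1, 2, 14, 15, 4, 6, 8, 12, 9, 3, 11, 10, 16, 7, 5, 13]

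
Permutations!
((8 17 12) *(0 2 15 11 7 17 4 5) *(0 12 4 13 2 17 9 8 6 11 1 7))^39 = (0 12 17 6 4 11 5)(1 13 7 2 9 15 8)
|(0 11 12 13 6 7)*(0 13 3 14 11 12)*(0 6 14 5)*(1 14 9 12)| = 11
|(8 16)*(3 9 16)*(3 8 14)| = 4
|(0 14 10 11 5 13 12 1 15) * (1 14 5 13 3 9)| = 30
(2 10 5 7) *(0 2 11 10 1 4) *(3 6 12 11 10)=[2, 4, 1, 6, 0, 7, 12, 10, 8, 9, 5, 3, 11]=(0 2 1 4)(3 6 12 11)(5 7 10)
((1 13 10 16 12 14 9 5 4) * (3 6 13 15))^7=(1 12 3 9 13 4 16 15 14 6 5 10)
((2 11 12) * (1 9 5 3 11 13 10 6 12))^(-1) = ((1 9 5 3 11)(2 13 10 6 12))^(-1) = (1 11 3 5 9)(2 12 6 10 13)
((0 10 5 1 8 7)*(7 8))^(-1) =(0 7 1 5 10)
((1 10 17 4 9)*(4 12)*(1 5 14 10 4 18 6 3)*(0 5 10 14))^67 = (0 5)(1 17 3 10 6 9 18 4 12)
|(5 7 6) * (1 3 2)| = 3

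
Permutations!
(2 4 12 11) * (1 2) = (1 2 4 12 11) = [0, 2, 4, 3, 12, 5, 6, 7, 8, 9, 10, 1, 11]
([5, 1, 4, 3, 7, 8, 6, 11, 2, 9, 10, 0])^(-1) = [11, 1, 8, 3, 2, 0, 6, 4, 5, 9, 10, 7]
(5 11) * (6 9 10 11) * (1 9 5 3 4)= (1 9 10 11 3 4)(5 6)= [0, 9, 2, 4, 1, 6, 5, 7, 8, 10, 11, 3]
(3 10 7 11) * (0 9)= (0 9)(3 10 7 11)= [9, 1, 2, 10, 4, 5, 6, 11, 8, 0, 7, 3]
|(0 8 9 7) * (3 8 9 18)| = |(0 9 7)(3 8 18)| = 3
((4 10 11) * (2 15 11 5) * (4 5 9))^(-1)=(2 5 11 15)(4 9 10)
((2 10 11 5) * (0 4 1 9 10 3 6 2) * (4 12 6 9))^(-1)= (0 5 11 10 9 3 2 6 12)(1 4)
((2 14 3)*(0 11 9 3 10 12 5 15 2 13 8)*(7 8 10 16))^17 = ((0 11 9 3 13 10 12 5 15 2 14 16 7 8))^17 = (0 3 12 2 7 11 13 5 14 8 9 10 15 16)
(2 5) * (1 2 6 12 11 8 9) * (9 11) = [0, 2, 5, 3, 4, 6, 12, 7, 11, 1, 10, 8, 9] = (1 2 5 6 12 9)(8 11)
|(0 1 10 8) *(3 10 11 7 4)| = 8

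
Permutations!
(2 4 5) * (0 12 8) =(0 12 8)(2 4 5) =[12, 1, 4, 3, 5, 2, 6, 7, 0, 9, 10, 11, 8]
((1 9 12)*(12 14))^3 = (1 12 14 9)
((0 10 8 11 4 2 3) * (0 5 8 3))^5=(0 11 3 2 8 10 4 5)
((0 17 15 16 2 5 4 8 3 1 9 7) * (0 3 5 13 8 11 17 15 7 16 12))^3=((0 15 12)(1 9 16 2 13 8 5 4 11 17 7 3))^3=(1 2 5 17)(3 16 8 11)(4 7 9 13)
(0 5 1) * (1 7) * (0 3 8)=(0 5 7 1 3 8)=[5, 3, 2, 8, 4, 7, 6, 1, 0]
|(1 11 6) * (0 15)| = |(0 15)(1 11 6)| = 6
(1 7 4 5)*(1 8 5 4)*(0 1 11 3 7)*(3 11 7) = [1, 0, 2, 3, 4, 8, 6, 7, 5, 9, 10, 11] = (11)(0 1)(5 8)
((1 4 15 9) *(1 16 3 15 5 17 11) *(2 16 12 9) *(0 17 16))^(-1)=((0 17 11 1 4 5 16 3 15 2)(9 12))^(-1)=(0 2 15 3 16 5 4 1 11 17)(9 12)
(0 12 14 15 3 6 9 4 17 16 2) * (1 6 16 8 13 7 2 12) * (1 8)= [8, 6, 0, 16, 17, 5, 9, 2, 13, 4, 10, 11, 14, 7, 15, 3, 12, 1]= (0 8 13 7 2)(1 6 9 4 17)(3 16 12 14 15)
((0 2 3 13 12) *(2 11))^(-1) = ((0 11 2 3 13 12))^(-1) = (0 12 13 3 2 11)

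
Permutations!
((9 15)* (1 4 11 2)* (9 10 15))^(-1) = ((1 4 11 2)(10 15))^(-1) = (1 2 11 4)(10 15)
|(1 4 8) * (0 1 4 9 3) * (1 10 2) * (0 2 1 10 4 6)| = |(0 4 8 6)(1 9 3 2 10)| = 20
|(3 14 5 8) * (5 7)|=5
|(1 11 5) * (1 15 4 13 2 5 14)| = |(1 11 14)(2 5 15 4 13)| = 15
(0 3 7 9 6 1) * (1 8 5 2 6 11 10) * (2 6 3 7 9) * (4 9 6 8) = [7, 0, 3, 6, 9, 8, 4, 2, 5, 11, 1, 10] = (0 7 2 3 6 4 9 11 10 1)(5 8)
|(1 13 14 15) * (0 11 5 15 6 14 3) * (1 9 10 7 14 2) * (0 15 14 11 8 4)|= 12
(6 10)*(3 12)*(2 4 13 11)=(2 4 13 11)(3 12)(6 10)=[0, 1, 4, 12, 13, 5, 10, 7, 8, 9, 6, 2, 3, 11]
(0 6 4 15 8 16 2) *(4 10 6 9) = (0 9 4 15 8 16 2)(6 10) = [9, 1, 0, 3, 15, 5, 10, 7, 16, 4, 6, 11, 12, 13, 14, 8, 2]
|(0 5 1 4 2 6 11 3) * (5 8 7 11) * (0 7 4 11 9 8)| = 10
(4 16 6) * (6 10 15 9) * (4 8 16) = [0, 1, 2, 3, 4, 5, 8, 7, 16, 6, 15, 11, 12, 13, 14, 9, 10] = (6 8 16 10 15 9)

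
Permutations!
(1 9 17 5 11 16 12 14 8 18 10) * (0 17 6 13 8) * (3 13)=(0 17 5 11 16 12 14)(1 9 6 3 13 8 18 10)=[17, 9, 2, 13, 4, 11, 3, 7, 18, 6, 1, 16, 14, 8, 0, 15, 12, 5, 10]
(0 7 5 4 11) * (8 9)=(0 7 5 4 11)(8 9)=[7, 1, 2, 3, 11, 4, 6, 5, 9, 8, 10, 0]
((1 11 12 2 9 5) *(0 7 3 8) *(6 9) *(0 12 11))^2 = (0 3 12 6 5)(1 7 8 2 9)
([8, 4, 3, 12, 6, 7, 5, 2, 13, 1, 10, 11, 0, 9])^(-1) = (0 12 3 2 7 5 6 4 1 9 13 8)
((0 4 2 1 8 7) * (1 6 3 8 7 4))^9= (2 4 8 3 6)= ((0 1 7)(2 6 3 8 4))^9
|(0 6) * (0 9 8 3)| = 5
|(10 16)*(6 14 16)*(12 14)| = |(6 12 14 16 10)| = 5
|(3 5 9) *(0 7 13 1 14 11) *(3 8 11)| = |(0 7 13 1 14 3 5 9 8 11)| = 10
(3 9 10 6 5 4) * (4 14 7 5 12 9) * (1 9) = (1 9 10 6 12)(3 4)(5 14 7) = [0, 9, 2, 4, 3, 14, 12, 5, 8, 10, 6, 11, 1, 13, 7]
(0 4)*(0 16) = [4, 1, 2, 3, 16, 5, 6, 7, 8, 9, 10, 11, 12, 13, 14, 15, 0] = (0 4 16)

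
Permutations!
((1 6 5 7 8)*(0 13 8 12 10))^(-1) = (0 10 12 7 5 6 1 8 13)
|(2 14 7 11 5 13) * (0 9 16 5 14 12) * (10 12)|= |(0 9 16 5 13 2 10 12)(7 11 14)|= 24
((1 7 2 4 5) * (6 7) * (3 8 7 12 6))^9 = (1 8 2 5 3 7 4)(6 12)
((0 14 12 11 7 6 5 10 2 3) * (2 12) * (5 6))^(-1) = (0 3 2 14)(5 7 11 12 10)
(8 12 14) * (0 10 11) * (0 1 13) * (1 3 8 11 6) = [10, 13, 2, 8, 4, 5, 1, 7, 12, 9, 6, 3, 14, 0, 11] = (0 10 6 1 13)(3 8 12 14 11)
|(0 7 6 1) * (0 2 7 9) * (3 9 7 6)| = |(0 7 3 9)(1 2 6)| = 12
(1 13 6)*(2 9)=(1 13 6)(2 9)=[0, 13, 9, 3, 4, 5, 1, 7, 8, 2, 10, 11, 12, 6]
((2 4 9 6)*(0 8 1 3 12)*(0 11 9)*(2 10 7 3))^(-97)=((0 8 1 2 4)(3 12 11 9 6 10 7))^(-97)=(0 2 8 4 1)(3 12 11 9 6 10 7)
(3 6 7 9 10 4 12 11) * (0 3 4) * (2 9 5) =(0 3 6 7 5 2 9 10)(4 12 11) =[3, 1, 9, 6, 12, 2, 7, 5, 8, 10, 0, 4, 11]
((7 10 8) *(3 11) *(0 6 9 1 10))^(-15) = ((0 6 9 1 10 8 7)(3 11))^(-15) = (0 7 8 10 1 9 6)(3 11)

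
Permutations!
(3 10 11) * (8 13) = (3 10 11)(8 13) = [0, 1, 2, 10, 4, 5, 6, 7, 13, 9, 11, 3, 12, 8]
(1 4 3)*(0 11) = (0 11)(1 4 3) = [11, 4, 2, 1, 3, 5, 6, 7, 8, 9, 10, 0]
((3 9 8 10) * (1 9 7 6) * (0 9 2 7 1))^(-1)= ((0 9 8 10 3 1 2 7 6))^(-1)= (0 6 7 2 1 3 10 8 9)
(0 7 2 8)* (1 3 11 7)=(0 1 3 11 7 2 8)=[1, 3, 8, 11, 4, 5, 6, 2, 0, 9, 10, 7]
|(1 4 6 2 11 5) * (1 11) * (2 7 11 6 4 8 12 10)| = |(1 8 12 10 2)(5 6 7 11)| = 20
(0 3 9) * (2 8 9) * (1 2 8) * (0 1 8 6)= (0 3 6)(1 2 8 9)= [3, 2, 8, 6, 4, 5, 0, 7, 9, 1]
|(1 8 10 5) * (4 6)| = 4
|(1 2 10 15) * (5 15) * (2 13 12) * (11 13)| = 8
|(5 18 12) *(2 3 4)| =3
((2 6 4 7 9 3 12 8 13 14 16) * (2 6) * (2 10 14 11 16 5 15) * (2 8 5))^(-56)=(2 10 14)(3 8 6)(4 12 13)(5 11 7)(9 15 16)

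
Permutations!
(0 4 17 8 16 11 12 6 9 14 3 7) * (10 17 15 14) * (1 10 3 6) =(0 4 15 14 6 9 3 7)(1 10 17 8 16 11 12) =[4, 10, 2, 7, 15, 5, 9, 0, 16, 3, 17, 12, 1, 13, 6, 14, 11, 8]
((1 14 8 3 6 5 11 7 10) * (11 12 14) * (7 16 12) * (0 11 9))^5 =(0 8 10 16 6 9 14 7 11 3 1 12 5)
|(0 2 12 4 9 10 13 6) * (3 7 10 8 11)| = |(0 2 12 4 9 8 11 3 7 10 13 6)| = 12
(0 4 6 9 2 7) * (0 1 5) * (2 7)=[4, 5, 2, 3, 6, 0, 9, 1, 8, 7]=(0 4 6 9 7 1 5)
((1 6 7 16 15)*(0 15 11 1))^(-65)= (16)(0 15)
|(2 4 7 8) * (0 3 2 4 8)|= |(0 3 2 8 4 7)|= 6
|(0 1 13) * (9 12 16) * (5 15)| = |(0 1 13)(5 15)(9 12 16)| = 6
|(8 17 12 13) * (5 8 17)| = |(5 8)(12 13 17)| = 6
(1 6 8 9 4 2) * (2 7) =[0, 6, 1, 3, 7, 5, 8, 2, 9, 4] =(1 6 8 9 4 7 2)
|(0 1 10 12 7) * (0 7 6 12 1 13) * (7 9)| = |(0 13)(1 10)(6 12)(7 9)| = 2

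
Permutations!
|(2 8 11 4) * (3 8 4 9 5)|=|(2 4)(3 8 11 9 5)|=10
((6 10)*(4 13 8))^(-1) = (4 8 13)(6 10)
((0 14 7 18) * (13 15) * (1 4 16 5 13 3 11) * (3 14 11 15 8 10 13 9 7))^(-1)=(0 18 7 9 5 16 4 1 11)(3 14 15)(8 13 10)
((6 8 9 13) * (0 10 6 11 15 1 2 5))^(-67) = (0 5 2 1 15 11 13 9 8 6 10)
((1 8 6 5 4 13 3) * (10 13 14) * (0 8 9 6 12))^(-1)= (0 12 8)(1 3 13 10 14 4 5 6 9)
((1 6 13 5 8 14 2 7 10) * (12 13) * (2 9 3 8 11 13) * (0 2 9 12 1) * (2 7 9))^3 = (1 6)(2 8)(3 12)(9 14)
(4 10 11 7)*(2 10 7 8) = (2 10 11 8)(4 7) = [0, 1, 10, 3, 7, 5, 6, 4, 2, 9, 11, 8]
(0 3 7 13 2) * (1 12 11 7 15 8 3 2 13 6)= (0 2)(1 12 11 7 6)(3 15 8)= [2, 12, 0, 15, 4, 5, 1, 6, 3, 9, 10, 7, 11, 13, 14, 8]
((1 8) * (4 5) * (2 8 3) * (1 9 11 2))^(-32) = (11)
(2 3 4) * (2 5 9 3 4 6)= [0, 1, 4, 6, 5, 9, 2, 7, 8, 3]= (2 4 5 9 3 6)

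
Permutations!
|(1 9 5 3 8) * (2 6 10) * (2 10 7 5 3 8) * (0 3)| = |(10)(0 3 2 6 7 5 8 1 9)| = 9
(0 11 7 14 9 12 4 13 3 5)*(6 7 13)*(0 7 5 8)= [11, 1, 2, 8, 6, 7, 5, 14, 0, 12, 10, 13, 4, 3, 9]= (0 11 13 3 8)(4 6 5 7 14 9 12)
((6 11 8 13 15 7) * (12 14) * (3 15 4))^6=((3 15 7 6 11 8 13 4)(12 14))^6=(3 13 11 7)(4 8 6 15)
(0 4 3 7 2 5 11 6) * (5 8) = [4, 1, 8, 7, 3, 11, 0, 2, 5, 9, 10, 6] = (0 4 3 7 2 8 5 11 6)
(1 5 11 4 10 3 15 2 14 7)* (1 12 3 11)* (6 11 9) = (1 5)(2 14 7 12 3 15)(4 10 9 6 11) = [0, 5, 14, 15, 10, 1, 11, 12, 8, 6, 9, 4, 3, 13, 7, 2]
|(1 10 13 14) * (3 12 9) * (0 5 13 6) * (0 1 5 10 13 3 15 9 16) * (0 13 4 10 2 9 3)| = |(0 2 9 15 3 12 16 13 14 5)(1 4 10 6)| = 20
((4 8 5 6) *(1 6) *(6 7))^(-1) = (1 5 8 4 6 7)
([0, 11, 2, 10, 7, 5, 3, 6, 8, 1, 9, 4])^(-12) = [0, 6, 2, 11, 10, 5, 1, 9, 8, 7, 4, 3]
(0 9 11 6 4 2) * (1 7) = (0 9 11 6 4 2)(1 7) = [9, 7, 0, 3, 2, 5, 4, 1, 8, 11, 10, 6]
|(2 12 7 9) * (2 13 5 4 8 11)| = 9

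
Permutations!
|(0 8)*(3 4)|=|(0 8)(3 4)|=2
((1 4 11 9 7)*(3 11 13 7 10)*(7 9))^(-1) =((1 4 13 9 10 3 11 7))^(-1) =(1 7 11 3 10 9 13 4)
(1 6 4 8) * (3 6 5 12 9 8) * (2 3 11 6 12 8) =(1 5 8)(2 3 12 9)(4 11 6) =[0, 5, 3, 12, 11, 8, 4, 7, 1, 2, 10, 6, 9]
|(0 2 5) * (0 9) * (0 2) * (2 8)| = |(2 5 9 8)| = 4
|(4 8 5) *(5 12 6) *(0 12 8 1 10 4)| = |(0 12 6 5)(1 10 4)| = 12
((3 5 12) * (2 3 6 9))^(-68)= (2 6 5)(3 9 12)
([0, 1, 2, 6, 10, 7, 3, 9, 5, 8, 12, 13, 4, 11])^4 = [0, 1, 2, 3, 10, 5, 6, 7, 8, 9, 12, 11, 4, 13]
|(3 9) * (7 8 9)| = |(3 7 8 9)| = 4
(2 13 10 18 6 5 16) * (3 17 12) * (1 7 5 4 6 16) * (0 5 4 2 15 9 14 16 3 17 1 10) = (0 5 10 18 3 1 7 4 6 2 13)(9 14 16 15)(12 17) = [5, 7, 13, 1, 6, 10, 2, 4, 8, 14, 18, 11, 17, 0, 16, 9, 15, 12, 3]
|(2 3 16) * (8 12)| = |(2 3 16)(8 12)| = 6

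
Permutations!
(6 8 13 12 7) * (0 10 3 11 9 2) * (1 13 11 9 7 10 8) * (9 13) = [8, 9, 0, 13, 4, 5, 1, 6, 11, 2, 3, 7, 10, 12] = (0 8 11 7 6 1 9 2)(3 13 12 10)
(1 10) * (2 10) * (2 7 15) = [0, 7, 10, 3, 4, 5, 6, 15, 8, 9, 1, 11, 12, 13, 14, 2] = (1 7 15 2 10)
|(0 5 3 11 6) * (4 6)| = |(0 5 3 11 4 6)| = 6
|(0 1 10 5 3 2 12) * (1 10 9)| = 6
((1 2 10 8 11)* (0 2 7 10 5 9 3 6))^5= (11)(0 6 3 9 5 2)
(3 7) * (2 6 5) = (2 6 5)(3 7) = [0, 1, 6, 7, 4, 2, 5, 3]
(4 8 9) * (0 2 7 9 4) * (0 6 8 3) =[2, 1, 7, 0, 3, 5, 8, 9, 4, 6] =(0 2 7 9 6 8 4 3)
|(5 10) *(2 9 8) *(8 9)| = 2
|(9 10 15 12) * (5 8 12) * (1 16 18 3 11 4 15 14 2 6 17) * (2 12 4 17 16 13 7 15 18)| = |(1 13 7 15 5 8 4 18 3 11 17)(2 6 16)(9 10 14 12)| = 132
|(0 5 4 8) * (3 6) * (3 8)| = 6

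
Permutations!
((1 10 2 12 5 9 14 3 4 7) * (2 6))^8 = ((1 10 6 2 12 5 9 14 3 4 7))^8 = (1 3 5 6 7 14 12 10 4 9 2)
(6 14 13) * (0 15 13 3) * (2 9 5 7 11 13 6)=(0 15 6 14 3)(2 9 5 7 11 13)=[15, 1, 9, 0, 4, 7, 14, 11, 8, 5, 10, 13, 12, 2, 3, 6]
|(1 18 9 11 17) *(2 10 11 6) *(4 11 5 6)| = |(1 18 9 4 11 17)(2 10 5 6)| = 12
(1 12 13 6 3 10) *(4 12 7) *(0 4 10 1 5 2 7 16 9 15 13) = (0 4 12)(1 16 9 15 13 6 3)(2 7 10 5) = [4, 16, 7, 1, 12, 2, 3, 10, 8, 15, 5, 11, 0, 6, 14, 13, 9]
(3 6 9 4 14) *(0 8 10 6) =[8, 1, 2, 0, 14, 5, 9, 7, 10, 4, 6, 11, 12, 13, 3] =(0 8 10 6 9 4 14 3)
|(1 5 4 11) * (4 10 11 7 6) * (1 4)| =|(1 5 10 11 4 7 6)| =7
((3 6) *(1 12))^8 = (12)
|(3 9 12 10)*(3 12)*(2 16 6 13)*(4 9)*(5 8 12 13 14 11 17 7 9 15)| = |(2 16 6 14 11 17 7 9 3 4 15 5 8 12 10 13)| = 16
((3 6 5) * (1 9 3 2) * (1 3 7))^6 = (9)(2 6)(3 5)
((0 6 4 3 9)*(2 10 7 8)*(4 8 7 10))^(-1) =(10)(0 9 3 4 2 8 6)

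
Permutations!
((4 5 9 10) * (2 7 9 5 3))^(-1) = (2 3 4 10 9 7)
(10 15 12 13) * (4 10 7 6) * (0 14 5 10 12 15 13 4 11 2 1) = (15)(0 14 5 10 13 7 6 11 2 1)(4 12) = [14, 0, 1, 3, 12, 10, 11, 6, 8, 9, 13, 2, 4, 7, 5, 15]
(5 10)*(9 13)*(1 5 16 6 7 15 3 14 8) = (1 5 10 16 6 7 15 3 14 8)(9 13) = [0, 5, 2, 14, 4, 10, 7, 15, 1, 13, 16, 11, 12, 9, 8, 3, 6]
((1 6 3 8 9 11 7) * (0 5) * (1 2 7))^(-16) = (1 3 9)(6 8 11)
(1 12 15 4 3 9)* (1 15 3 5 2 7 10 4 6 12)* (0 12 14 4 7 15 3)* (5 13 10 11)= (0 12)(2 15 6 14 4 13 10 7 11 5)(3 9)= [12, 1, 15, 9, 13, 2, 14, 11, 8, 3, 7, 5, 0, 10, 4, 6]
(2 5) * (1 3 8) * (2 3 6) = [0, 6, 5, 8, 4, 3, 2, 7, 1] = (1 6 2 5 3 8)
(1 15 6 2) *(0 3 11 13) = [3, 15, 1, 11, 4, 5, 2, 7, 8, 9, 10, 13, 12, 0, 14, 6] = (0 3 11 13)(1 15 6 2)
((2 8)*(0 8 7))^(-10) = (0 2)(7 8)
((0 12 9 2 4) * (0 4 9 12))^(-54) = ((12)(2 9))^(-54) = (12)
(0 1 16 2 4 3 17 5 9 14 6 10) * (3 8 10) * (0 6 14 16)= (0 1)(2 4 8 10 6 3 17 5 9 16)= [1, 0, 4, 17, 8, 9, 3, 7, 10, 16, 6, 11, 12, 13, 14, 15, 2, 5]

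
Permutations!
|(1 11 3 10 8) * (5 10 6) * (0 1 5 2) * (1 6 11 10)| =12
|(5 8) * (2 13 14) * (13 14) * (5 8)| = 2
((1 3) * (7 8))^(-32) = ((1 3)(7 8))^(-32) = (8)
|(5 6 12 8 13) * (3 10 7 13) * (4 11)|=8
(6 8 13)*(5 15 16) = (5 15 16)(6 8 13) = [0, 1, 2, 3, 4, 15, 8, 7, 13, 9, 10, 11, 12, 6, 14, 16, 5]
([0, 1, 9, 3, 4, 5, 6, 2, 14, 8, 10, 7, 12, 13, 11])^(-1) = (2 7 11 14 8 9)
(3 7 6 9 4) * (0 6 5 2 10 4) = (0 6 9)(2 10 4 3 7 5) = [6, 1, 10, 7, 3, 2, 9, 5, 8, 0, 4]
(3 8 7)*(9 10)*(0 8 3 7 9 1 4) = (0 8 9 10 1 4) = [8, 4, 2, 3, 0, 5, 6, 7, 9, 10, 1]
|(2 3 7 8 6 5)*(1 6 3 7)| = 7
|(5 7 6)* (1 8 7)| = 5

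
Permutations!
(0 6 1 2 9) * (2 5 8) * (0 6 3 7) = (0 3 7)(1 5 8 2 9 6) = [3, 5, 9, 7, 4, 8, 1, 0, 2, 6]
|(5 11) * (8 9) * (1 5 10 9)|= 6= |(1 5 11 10 9 8)|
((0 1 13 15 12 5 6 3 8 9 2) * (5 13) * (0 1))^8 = (1 5 6 3 8 9 2)(12 15 13)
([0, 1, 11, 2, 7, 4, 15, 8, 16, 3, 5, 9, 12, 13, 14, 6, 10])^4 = (4 10 8)(5 16 7)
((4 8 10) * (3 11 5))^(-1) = (3 5 11)(4 10 8)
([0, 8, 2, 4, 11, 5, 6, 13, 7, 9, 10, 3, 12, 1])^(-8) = [0, 1, 2, 4, 11, 5, 6, 7, 8, 9, 10, 3, 12, 13]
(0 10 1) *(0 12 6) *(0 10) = (1 12 6 10) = [0, 12, 2, 3, 4, 5, 10, 7, 8, 9, 1, 11, 6]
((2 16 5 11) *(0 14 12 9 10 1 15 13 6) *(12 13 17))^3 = (0 6 13 14)(1 12)(2 11 5 16)(9 15)(10 17)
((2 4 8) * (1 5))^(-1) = (1 5)(2 8 4)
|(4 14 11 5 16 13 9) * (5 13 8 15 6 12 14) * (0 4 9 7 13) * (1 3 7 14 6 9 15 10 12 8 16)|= |(16)(0 4 5 1 3 7 13 14 11)(6 8 10 12)(9 15)|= 36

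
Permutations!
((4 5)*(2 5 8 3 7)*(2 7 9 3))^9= ((2 5 4 8)(3 9))^9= (2 5 4 8)(3 9)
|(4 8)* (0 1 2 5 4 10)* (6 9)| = |(0 1 2 5 4 8 10)(6 9)| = 14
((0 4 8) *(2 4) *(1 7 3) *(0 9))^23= (0 8 2 9 4)(1 3 7)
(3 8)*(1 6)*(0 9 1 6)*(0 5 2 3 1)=(0 9)(1 5 2 3 8)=[9, 5, 3, 8, 4, 2, 6, 7, 1, 0]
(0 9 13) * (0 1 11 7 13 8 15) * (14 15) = [9, 11, 2, 3, 4, 5, 6, 13, 14, 8, 10, 7, 12, 1, 15, 0] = (0 9 8 14 15)(1 11 7 13)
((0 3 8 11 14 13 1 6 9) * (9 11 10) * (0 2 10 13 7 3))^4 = (1 7)(2 10 9)(3 6)(8 11)(13 14)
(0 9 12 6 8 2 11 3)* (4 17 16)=(0 9 12 6 8 2 11 3)(4 17 16)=[9, 1, 11, 0, 17, 5, 8, 7, 2, 12, 10, 3, 6, 13, 14, 15, 4, 16]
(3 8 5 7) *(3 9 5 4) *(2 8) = (2 8 4 3)(5 7 9) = [0, 1, 8, 2, 3, 7, 6, 9, 4, 5]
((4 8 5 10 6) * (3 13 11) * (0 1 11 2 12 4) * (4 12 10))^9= (0 1 11 3 13 2 10 6)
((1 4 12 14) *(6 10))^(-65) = (1 14 12 4)(6 10)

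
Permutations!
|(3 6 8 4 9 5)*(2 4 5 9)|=4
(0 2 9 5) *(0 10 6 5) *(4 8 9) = (0 2 4 8 9)(5 10 6) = [2, 1, 4, 3, 8, 10, 5, 7, 9, 0, 6]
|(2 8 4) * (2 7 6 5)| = 6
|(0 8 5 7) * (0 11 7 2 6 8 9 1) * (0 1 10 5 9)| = 6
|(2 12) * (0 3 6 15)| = 4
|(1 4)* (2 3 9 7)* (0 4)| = |(0 4 1)(2 3 9 7)| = 12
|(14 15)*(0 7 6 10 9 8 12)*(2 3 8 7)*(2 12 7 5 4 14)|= 22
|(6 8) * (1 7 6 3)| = 5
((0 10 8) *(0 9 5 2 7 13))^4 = (0 5)(2 10)(7 8)(9 13)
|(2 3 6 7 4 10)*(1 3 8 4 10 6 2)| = |(1 3 2 8 4 6 7 10)| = 8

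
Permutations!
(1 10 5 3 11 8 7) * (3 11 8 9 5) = (1 10 3 8 7)(5 11 9) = [0, 10, 2, 8, 4, 11, 6, 1, 7, 5, 3, 9]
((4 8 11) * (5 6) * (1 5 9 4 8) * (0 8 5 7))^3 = (0 5 4)(1 8 6)(7 11 9)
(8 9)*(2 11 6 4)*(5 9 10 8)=(2 11 6 4)(5 9)(8 10)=[0, 1, 11, 3, 2, 9, 4, 7, 10, 5, 8, 6]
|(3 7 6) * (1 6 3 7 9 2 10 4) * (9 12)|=9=|(1 6 7 3 12 9 2 10 4)|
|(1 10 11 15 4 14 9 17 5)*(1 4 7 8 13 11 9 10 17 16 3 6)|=10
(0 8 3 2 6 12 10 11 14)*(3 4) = (0 8 4 3 2 6 12 10 11 14) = [8, 1, 6, 2, 3, 5, 12, 7, 4, 9, 11, 14, 10, 13, 0]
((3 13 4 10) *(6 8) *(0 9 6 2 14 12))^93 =(0 6 2 12 9 8 14)(3 13 4 10) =((0 9 6 8 2 14 12)(3 13 4 10))^93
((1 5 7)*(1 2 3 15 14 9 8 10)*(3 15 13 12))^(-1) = (1 10 8 9 14 15 2 7 5)(3 12 13)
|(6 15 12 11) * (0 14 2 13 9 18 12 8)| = |(0 14 2 13 9 18 12 11 6 15 8)| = 11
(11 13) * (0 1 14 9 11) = [1, 14, 2, 3, 4, 5, 6, 7, 8, 11, 10, 13, 12, 0, 9] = (0 1 14 9 11 13)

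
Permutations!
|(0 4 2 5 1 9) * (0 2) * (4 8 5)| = 7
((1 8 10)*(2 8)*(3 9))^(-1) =(1 10 8 2)(3 9)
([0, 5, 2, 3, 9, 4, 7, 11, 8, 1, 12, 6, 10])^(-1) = [0, 9, 2, 3, 5, 1, 11, 6, 8, 4, 12, 7, 10]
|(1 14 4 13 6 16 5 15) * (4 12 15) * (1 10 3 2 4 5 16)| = |(16)(1 14 12 15 10 3 2 4 13 6)| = 10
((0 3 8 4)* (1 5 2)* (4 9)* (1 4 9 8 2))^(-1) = (9)(0 4 2 3)(1 5)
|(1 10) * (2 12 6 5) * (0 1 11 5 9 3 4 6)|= |(0 1 10 11 5 2 12)(3 4 6 9)|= 28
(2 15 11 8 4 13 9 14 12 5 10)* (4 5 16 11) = (2 15 4 13 9 14 12 16 11 8 5 10) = [0, 1, 15, 3, 13, 10, 6, 7, 5, 14, 2, 8, 16, 9, 12, 4, 11]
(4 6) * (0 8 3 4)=(0 8 3 4 6)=[8, 1, 2, 4, 6, 5, 0, 7, 3]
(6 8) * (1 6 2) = (1 6 8 2) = [0, 6, 1, 3, 4, 5, 8, 7, 2]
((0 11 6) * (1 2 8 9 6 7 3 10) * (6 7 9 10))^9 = ((0 11 9 7 3 6)(1 2 8 10))^9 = (0 7)(1 2 8 10)(3 11)(6 9)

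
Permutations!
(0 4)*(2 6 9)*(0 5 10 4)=(2 6 9)(4 5 10)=[0, 1, 6, 3, 5, 10, 9, 7, 8, 2, 4]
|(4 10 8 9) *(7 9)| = |(4 10 8 7 9)| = 5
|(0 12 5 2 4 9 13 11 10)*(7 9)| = |(0 12 5 2 4 7 9 13 11 10)| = 10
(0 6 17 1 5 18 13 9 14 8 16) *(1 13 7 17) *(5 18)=(0 6 1 18 7 17 13 9 14 8 16)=[6, 18, 2, 3, 4, 5, 1, 17, 16, 14, 10, 11, 12, 9, 8, 15, 0, 13, 7]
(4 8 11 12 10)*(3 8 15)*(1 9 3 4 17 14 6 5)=(1 9 3 8 11 12 10 17 14 6 5)(4 15)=[0, 9, 2, 8, 15, 1, 5, 7, 11, 3, 17, 12, 10, 13, 6, 4, 16, 14]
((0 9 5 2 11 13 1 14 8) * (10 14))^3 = ((0 9 5 2 11 13 1 10 14 8))^3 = (0 2 1 8 5 13 14 9 11 10)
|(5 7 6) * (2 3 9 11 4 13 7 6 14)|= |(2 3 9 11 4 13 7 14)(5 6)|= 8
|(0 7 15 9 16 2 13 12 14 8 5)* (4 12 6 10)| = 14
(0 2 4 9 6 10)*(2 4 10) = (0 4 9 6 2 10) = [4, 1, 10, 3, 9, 5, 2, 7, 8, 6, 0]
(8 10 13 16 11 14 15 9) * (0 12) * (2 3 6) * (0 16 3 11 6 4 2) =[12, 1, 11, 4, 2, 5, 0, 7, 10, 8, 13, 14, 16, 3, 15, 9, 6] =(0 12 16 6)(2 11 14 15 9 8 10 13 3 4)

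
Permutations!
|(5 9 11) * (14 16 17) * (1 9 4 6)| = |(1 9 11 5 4 6)(14 16 17)| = 6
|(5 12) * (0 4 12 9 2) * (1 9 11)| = 8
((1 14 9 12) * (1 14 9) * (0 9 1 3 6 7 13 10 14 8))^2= (0 12)(3 7 10)(6 13 14)(8 9)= ((0 9 12 8)(3 6 7 13 10 14))^2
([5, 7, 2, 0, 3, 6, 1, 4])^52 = (0 1 3 6 4 5 7)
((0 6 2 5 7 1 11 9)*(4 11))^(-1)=(0 9 11 4 1 7 5 2 6)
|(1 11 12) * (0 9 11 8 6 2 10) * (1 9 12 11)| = 8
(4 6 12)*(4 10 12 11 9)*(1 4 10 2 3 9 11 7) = (1 4 6 7)(2 3 9 10 12) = [0, 4, 3, 9, 6, 5, 7, 1, 8, 10, 12, 11, 2]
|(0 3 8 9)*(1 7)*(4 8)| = |(0 3 4 8 9)(1 7)| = 10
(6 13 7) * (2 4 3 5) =(2 4 3 5)(6 13 7) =[0, 1, 4, 5, 3, 2, 13, 6, 8, 9, 10, 11, 12, 7]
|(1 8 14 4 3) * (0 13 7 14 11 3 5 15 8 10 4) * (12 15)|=|(0 13 7 14)(1 10 4 5 12 15 8 11 3)|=36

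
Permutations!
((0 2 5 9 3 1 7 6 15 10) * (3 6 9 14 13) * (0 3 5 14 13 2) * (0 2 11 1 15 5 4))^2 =(0 14 1 9 5 4 2 11 7 6 13)(3 10 15)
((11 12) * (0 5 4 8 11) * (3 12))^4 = (0 11 5 3 4 12 8) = ((0 5 4 8 11 3 12))^4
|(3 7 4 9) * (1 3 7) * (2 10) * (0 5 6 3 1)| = 12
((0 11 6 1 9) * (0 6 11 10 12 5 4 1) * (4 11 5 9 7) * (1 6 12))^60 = (12)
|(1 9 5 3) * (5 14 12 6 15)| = 8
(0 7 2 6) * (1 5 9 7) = (0 1 5 9 7 2 6) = [1, 5, 6, 3, 4, 9, 0, 2, 8, 7]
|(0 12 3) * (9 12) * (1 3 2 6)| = 7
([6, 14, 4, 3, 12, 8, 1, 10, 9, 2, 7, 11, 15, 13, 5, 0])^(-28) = [8, 2, 6, 3, 1, 12, 9, 7, 15, 0, 10, 11, 14, 13, 4, 5]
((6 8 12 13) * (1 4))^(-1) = (1 4)(6 13 12 8)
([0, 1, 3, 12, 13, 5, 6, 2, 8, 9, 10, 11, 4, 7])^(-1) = (2 7 13 4 12 3)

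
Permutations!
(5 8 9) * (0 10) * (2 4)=(0 10)(2 4)(5 8 9)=[10, 1, 4, 3, 2, 8, 6, 7, 9, 5, 0]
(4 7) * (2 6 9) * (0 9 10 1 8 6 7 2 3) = (0 9 3)(1 8 6 10)(2 7 4) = [9, 8, 7, 0, 2, 5, 10, 4, 6, 3, 1]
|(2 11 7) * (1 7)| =4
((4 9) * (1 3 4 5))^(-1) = ((1 3 4 9 5))^(-1) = (1 5 9 4 3)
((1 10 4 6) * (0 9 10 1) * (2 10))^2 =(0 2 4)(6 9 10)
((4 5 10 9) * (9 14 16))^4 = ((4 5 10 14 16 9))^4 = (4 16 10)(5 9 14)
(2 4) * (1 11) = [0, 11, 4, 3, 2, 5, 6, 7, 8, 9, 10, 1] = (1 11)(2 4)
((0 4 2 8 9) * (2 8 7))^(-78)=(0 8)(4 9)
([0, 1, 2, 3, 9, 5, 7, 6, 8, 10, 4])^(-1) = (4 10 9)(6 7)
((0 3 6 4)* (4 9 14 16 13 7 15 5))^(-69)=(0 15 16 6 4 7 14 3 5 13 9)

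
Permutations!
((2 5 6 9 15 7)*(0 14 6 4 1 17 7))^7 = (0 6 15 14 9)(1 17 7 2 5 4) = ((0 14 6 9 15)(1 17 7 2 5 4))^7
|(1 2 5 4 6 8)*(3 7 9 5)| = 9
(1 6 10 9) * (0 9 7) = (0 9 1 6 10 7) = [9, 6, 2, 3, 4, 5, 10, 0, 8, 1, 7]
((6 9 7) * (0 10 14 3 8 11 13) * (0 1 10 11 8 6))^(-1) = (0 7 9 6 3 14 10 1 13 11)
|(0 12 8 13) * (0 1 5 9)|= 7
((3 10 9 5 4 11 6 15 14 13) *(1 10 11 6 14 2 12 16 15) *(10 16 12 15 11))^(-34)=(1 6 4 5 9 10 3 13 14 11 16)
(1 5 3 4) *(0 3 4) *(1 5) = (0 3)(4 5) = [3, 1, 2, 0, 5, 4]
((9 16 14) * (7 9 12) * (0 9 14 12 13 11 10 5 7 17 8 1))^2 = (0 16 17 1 9 12 8)(5 14 11)(7 13 10)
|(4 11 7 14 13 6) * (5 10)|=6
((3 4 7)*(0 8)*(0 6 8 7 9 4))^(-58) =((0 7 3)(4 9)(6 8))^(-58) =(9)(0 3 7)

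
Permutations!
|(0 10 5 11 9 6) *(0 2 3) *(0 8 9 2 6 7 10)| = |(2 3 8 9 7 10 5 11)| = 8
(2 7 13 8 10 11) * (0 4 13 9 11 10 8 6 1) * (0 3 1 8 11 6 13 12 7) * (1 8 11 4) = (13)(0 1 3 8 4 12 7 9 6 11 2) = [1, 3, 0, 8, 12, 5, 11, 9, 4, 6, 10, 2, 7, 13]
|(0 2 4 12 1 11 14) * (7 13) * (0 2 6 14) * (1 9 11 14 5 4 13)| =35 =|(0 6 5 4 12 9 11)(1 14 2 13 7)|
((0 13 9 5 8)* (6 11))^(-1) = ((0 13 9 5 8)(6 11))^(-1) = (0 8 5 9 13)(6 11)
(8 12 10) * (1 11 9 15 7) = (1 11 9 15 7)(8 12 10) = [0, 11, 2, 3, 4, 5, 6, 1, 12, 15, 8, 9, 10, 13, 14, 7]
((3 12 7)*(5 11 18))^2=(3 7 12)(5 18 11)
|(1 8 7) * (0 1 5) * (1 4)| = 6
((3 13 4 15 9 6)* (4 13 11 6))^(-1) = ((3 11 6)(4 15 9))^(-1) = (3 6 11)(4 9 15)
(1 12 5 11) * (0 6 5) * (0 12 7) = (12)(0 6 5 11 1 7) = [6, 7, 2, 3, 4, 11, 5, 0, 8, 9, 10, 1, 12]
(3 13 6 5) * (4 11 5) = (3 13 6 4 11 5) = [0, 1, 2, 13, 11, 3, 4, 7, 8, 9, 10, 5, 12, 6]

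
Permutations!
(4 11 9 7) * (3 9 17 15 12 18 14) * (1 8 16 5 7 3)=[0, 8, 2, 9, 11, 7, 6, 4, 16, 3, 10, 17, 18, 13, 1, 12, 5, 15, 14]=(1 8 16 5 7 4 11 17 15 12 18 14)(3 9)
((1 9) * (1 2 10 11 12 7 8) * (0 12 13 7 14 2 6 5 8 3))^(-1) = (0 3 7 13 11 10 2 14 12)(1 8 5 6 9)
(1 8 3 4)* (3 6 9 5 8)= (1 3 4)(5 8 6 9)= [0, 3, 2, 4, 1, 8, 9, 7, 6, 5]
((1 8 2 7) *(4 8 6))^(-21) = (1 8)(2 6)(4 7)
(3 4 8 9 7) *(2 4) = [0, 1, 4, 2, 8, 5, 6, 3, 9, 7] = (2 4 8 9 7 3)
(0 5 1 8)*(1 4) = (0 5 4 1 8) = [5, 8, 2, 3, 1, 4, 6, 7, 0]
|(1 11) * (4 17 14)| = |(1 11)(4 17 14)| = 6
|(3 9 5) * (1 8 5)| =5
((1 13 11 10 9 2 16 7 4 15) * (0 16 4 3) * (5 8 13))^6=(0 7)(1 9 8 4 11)(2 13 15 10 5)(3 16)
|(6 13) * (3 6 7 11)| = 5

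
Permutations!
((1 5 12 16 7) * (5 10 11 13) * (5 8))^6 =((1 10 11 13 8 5 12 16 7))^6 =(1 12 13)(5 11 7)(8 10 16)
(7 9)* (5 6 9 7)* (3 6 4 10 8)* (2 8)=[0, 1, 8, 6, 10, 4, 9, 7, 3, 5, 2]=(2 8 3 6 9 5 4 10)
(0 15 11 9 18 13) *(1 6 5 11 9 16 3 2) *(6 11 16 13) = [15, 11, 1, 2, 4, 16, 5, 7, 8, 18, 10, 13, 12, 0, 14, 9, 3, 17, 6] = (0 15 9 18 6 5 16 3 2 1 11 13)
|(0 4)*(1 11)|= |(0 4)(1 11)|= 2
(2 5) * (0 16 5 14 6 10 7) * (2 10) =(0 16 5 10 7)(2 14 6) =[16, 1, 14, 3, 4, 10, 2, 0, 8, 9, 7, 11, 12, 13, 6, 15, 5]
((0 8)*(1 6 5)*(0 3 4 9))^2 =((0 8 3 4 9)(1 6 5))^2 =(0 3 9 8 4)(1 5 6)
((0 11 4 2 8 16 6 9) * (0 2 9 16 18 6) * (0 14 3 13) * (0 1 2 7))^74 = ((0 11 4 9 7)(1 2 8 18 6 16 14 3 13))^74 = (0 7 9 4 11)(1 8 6 14 13 2 18 16 3)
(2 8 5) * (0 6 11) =(0 6 11)(2 8 5) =[6, 1, 8, 3, 4, 2, 11, 7, 5, 9, 10, 0]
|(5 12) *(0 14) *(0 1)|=6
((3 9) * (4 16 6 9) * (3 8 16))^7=((3 4)(6 9 8 16))^7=(3 4)(6 16 8 9)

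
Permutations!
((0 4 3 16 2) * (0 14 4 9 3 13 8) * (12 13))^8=((0 9 3 16 2 14 4 12 13 8))^8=(0 13 4 2 3)(8 12 14 16 9)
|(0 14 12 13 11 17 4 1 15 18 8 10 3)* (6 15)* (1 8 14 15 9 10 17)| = 12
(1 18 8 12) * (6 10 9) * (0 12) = (0 12 1 18 8)(6 10 9) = [12, 18, 2, 3, 4, 5, 10, 7, 0, 6, 9, 11, 1, 13, 14, 15, 16, 17, 8]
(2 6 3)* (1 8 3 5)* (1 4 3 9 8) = (2 6 5 4 3)(8 9) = [0, 1, 6, 2, 3, 4, 5, 7, 9, 8]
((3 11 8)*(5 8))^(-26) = ((3 11 5 8))^(-26) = (3 5)(8 11)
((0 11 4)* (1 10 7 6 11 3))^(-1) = ((0 3 1 10 7 6 11 4))^(-1) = (0 4 11 6 7 10 1 3)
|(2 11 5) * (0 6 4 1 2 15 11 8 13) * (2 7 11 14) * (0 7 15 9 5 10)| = |(0 6 4 1 15 14 2 8 13 7 11 10)(5 9)| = 12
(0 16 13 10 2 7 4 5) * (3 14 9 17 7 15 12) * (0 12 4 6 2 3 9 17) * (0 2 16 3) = (0 3 14 17 7 6 16 13 10)(2 15 4 5 12 9) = [3, 1, 15, 14, 5, 12, 16, 6, 8, 2, 0, 11, 9, 10, 17, 4, 13, 7]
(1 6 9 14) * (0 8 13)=(0 8 13)(1 6 9 14)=[8, 6, 2, 3, 4, 5, 9, 7, 13, 14, 10, 11, 12, 0, 1]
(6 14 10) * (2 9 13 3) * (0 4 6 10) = (0 4 6 14)(2 9 13 3) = [4, 1, 9, 2, 6, 5, 14, 7, 8, 13, 10, 11, 12, 3, 0]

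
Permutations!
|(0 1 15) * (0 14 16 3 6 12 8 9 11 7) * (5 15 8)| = |(0 1 8 9 11 7)(3 6 12 5 15 14 16)| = 42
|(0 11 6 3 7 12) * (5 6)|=7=|(0 11 5 6 3 7 12)|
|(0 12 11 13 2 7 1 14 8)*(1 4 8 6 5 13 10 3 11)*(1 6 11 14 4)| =20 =|(0 12 6 5 13 2 7 1 4 8)(3 14 11 10)|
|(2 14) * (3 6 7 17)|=4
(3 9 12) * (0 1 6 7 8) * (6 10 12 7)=(0 1 10 12 3 9 7 8)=[1, 10, 2, 9, 4, 5, 6, 8, 0, 7, 12, 11, 3]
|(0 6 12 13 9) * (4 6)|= |(0 4 6 12 13 9)|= 6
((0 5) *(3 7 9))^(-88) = ((0 5)(3 7 9))^(-88) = (3 9 7)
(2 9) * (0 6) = [6, 1, 9, 3, 4, 5, 0, 7, 8, 2] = (0 6)(2 9)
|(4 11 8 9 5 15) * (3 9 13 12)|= 9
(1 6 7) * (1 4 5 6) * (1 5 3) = (1 5 6 7 4 3) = [0, 5, 2, 1, 3, 6, 7, 4]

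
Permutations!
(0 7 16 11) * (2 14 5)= [7, 1, 14, 3, 4, 2, 6, 16, 8, 9, 10, 0, 12, 13, 5, 15, 11]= (0 7 16 11)(2 14 5)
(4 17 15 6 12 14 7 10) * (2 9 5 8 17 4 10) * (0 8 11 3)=[8, 1, 9, 0, 4, 11, 12, 2, 17, 5, 10, 3, 14, 13, 7, 6, 16, 15]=(0 8 17 15 6 12 14 7 2 9 5 11 3)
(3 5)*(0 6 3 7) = (0 6 3 5 7) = [6, 1, 2, 5, 4, 7, 3, 0]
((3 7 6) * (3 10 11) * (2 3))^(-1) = ((2 3 7 6 10 11))^(-1) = (2 11 10 6 7 3)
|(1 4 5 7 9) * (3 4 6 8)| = 8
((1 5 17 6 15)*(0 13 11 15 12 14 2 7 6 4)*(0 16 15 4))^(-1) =((0 13 11 4 16 15 1 5 17)(2 7 6 12 14))^(-1) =(0 17 5 1 15 16 4 11 13)(2 14 12 6 7)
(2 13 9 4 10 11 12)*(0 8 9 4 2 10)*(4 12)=(0 8 9 2 13 12 10 11 4)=[8, 1, 13, 3, 0, 5, 6, 7, 9, 2, 11, 4, 10, 12]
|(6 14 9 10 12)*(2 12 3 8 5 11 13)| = |(2 12 6 14 9 10 3 8 5 11 13)| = 11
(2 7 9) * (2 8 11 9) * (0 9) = (0 9 8 11)(2 7) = [9, 1, 7, 3, 4, 5, 6, 2, 11, 8, 10, 0]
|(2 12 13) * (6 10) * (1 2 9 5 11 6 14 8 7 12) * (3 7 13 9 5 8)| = 22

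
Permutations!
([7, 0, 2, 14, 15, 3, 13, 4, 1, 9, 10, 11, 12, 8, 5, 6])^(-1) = [1, 8, 2, 5, 7, 14, 15, 0, 13, 9, 10, 11, 12, 6, 3, 4]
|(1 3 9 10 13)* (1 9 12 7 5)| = 15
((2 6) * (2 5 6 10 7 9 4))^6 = ((2 10 7 9 4)(5 6))^6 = (2 10 7 9 4)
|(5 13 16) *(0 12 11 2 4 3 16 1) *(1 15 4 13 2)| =|(0 12 11 1)(2 13 15 4 3 16 5)| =28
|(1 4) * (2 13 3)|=|(1 4)(2 13 3)|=6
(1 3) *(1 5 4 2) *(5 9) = (1 3 9 5 4 2) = [0, 3, 1, 9, 2, 4, 6, 7, 8, 5]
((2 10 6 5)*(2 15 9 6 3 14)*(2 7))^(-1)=((2 10 3 14 7)(5 15 9 6))^(-1)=(2 7 14 3 10)(5 6 9 15)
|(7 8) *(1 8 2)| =|(1 8 7 2)| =4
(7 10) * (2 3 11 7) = (2 3 11 7 10) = [0, 1, 3, 11, 4, 5, 6, 10, 8, 9, 2, 7]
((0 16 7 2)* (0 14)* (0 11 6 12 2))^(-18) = ((0 16 7)(2 14 11 6 12))^(-18) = (16)(2 11 12 14 6)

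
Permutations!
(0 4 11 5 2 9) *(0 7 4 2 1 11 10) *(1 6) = (0 2 9 7 4 10)(1 11 5 6) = [2, 11, 9, 3, 10, 6, 1, 4, 8, 7, 0, 5]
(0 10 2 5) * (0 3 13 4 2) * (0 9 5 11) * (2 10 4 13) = [4, 1, 11, 2, 10, 3, 6, 7, 8, 5, 9, 0, 12, 13] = (13)(0 4 10 9 5 3 2 11)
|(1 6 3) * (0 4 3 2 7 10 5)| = 9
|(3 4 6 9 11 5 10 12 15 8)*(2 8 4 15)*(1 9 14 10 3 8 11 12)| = 12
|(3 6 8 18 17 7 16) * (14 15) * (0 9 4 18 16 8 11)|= |(0 9 4 18 17 7 8 16 3 6 11)(14 15)|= 22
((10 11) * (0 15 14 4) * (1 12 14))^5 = ((0 15 1 12 14 4)(10 11))^5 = (0 4 14 12 1 15)(10 11)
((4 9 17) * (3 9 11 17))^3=((3 9)(4 11 17))^3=(17)(3 9)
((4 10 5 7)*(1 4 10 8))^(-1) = ((1 4 8)(5 7 10))^(-1) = (1 8 4)(5 10 7)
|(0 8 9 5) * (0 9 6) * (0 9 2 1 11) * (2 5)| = 7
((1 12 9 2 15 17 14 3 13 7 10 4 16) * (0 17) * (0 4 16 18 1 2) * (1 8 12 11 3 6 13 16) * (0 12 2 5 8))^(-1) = (0 18 4 15 2 8 5 16 3 11 1 10 7 13 6 14 17)(9 12)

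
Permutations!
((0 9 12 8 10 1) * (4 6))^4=(0 10 12)(1 8 9)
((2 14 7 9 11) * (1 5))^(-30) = (14)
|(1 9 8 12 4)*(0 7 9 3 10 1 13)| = 21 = |(0 7 9 8 12 4 13)(1 3 10)|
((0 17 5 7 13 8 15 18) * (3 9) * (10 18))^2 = ((0 17 5 7 13 8 15 10 18)(3 9))^2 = (0 5 13 15 18 17 7 8 10)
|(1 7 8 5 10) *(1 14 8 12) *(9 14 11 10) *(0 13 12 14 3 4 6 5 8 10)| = |(0 13 12 1 7 14 10 11)(3 4 6 5 9)| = 40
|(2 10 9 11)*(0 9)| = 5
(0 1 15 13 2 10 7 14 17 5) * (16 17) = (0 1 15 13 2 10 7 14 16 17 5) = [1, 15, 10, 3, 4, 0, 6, 14, 8, 9, 7, 11, 12, 2, 16, 13, 17, 5]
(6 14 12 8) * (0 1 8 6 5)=(0 1 8 5)(6 14 12)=[1, 8, 2, 3, 4, 0, 14, 7, 5, 9, 10, 11, 6, 13, 12]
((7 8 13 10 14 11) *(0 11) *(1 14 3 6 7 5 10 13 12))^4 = ((0 11 5 10 3 6 7 8 12 1 14))^4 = (0 3 12 11 6 1 5 7 14 10 8)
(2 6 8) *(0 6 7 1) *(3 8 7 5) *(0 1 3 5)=[6, 1, 0, 8, 4, 5, 7, 3, 2]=(0 6 7 3 8 2)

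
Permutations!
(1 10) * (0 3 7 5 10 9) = [3, 9, 2, 7, 4, 10, 6, 5, 8, 0, 1] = (0 3 7 5 10 1 9)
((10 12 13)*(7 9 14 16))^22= ((7 9 14 16)(10 12 13))^22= (7 14)(9 16)(10 12 13)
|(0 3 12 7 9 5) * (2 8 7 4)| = 9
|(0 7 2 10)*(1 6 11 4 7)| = 8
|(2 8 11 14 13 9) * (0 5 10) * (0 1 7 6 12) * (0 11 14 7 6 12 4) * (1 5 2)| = 18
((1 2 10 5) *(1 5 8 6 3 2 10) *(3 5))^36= (1 10 8 6 5 3 2)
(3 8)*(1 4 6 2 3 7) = (1 4 6 2 3 8 7) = [0, 4, 3, 8, 6, 5, 2, 1, 7]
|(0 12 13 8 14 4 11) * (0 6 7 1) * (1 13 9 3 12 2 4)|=|(0 2 4 11 6 7 13 8 14 1)(3 12 9)|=30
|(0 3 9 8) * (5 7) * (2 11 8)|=6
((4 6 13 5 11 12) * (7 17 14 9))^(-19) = (4 12 11 5 13 6)(7 17 14 9)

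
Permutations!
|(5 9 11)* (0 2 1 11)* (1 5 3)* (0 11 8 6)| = 9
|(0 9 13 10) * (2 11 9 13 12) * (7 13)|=|(0 7 13 10)(2 11 9 12)|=4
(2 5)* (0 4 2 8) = (0 4 2 5 8) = [4, 1, 5, 3, 2, 8, 6, 7, 0]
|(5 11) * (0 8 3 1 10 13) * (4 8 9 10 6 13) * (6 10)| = |(0 9 6 13)(1 10 4 8 3)(5 11)| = 20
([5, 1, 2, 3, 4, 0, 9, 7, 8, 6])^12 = [0, 1, 2, 3, 4, 5, 6, 7, 8, 9]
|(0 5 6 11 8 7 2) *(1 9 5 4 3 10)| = 12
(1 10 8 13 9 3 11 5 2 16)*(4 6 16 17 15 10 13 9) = (1 13 4 6 16)(2 17 15 10 8 9 3 11 5) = [0, 13, 17, 11, 6, 2, 16, 7, 9, 3, 8, 5, 12, 4, 14, 10, 1, 15]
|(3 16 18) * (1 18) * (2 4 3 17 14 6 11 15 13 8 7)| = |(1 18 17 14 6 11 15 13 8 7 2 4 3 16)| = 14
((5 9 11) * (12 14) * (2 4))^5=(2 4)(5 11 9)(12 14)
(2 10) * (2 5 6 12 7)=(2 10 5 6 12 7)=[0, 1, 10, 3, 4, 6, 12, 2, 8, 9, 5, 11, 7]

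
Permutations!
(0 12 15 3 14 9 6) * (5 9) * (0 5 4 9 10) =[12, 1, 2, 14, 9, 10, 5, 7, 8, 6, 0, 11, 15, 13, 4, 3] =(0 12 15 3 14 4 9 6 5 10)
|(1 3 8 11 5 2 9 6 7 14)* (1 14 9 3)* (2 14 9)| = 9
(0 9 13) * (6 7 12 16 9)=[6, 1, 2, 3, 4, 5, 7, 12, 8, 13, 10, 11, 16, 0, 14, 15, 9]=(0 6 7 12 16 9 13)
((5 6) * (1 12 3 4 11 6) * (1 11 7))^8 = (1 4 12 7 3)(5 6 11)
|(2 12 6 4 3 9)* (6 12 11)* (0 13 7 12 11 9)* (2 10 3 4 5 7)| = |(0 13 2 9 10 3)(5 7 12 11 6)| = 30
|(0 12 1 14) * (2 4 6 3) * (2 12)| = |(0 2 4 6 3 12 1 14)| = 8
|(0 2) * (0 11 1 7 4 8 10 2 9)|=14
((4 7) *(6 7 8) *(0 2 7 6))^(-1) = (0 8 4 7 2)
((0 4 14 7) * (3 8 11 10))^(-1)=((0 4 14 7)(3 8 11 10))^(-1)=(0 7 14 4)(3 10 11 8)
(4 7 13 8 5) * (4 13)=(4 7)(5 13 8)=[0, 1, 2, 3, 7, 13, 6, 4, 5, 9, 10, 11, 12, 8]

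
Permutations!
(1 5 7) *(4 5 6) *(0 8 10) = (0 8 10)(1 6 4 5 7) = [8, 6, 2, 3, 5, 7, 4, 1, 10, 9, 0]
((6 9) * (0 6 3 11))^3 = ((0 6 9 3 11))^3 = (0 3 6 11 9)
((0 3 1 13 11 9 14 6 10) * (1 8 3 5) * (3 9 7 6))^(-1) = (0 10 6 7 11 13 1 5)(3 14 9 8)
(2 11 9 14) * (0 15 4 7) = (0 15 4 7)(2 11 9 14) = [15, 1, 11, 3, 7, 5, 6, 0, 8, 14, 10, 9, 12, 13, 2, 4]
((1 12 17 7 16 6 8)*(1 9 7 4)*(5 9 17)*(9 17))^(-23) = (1 5 4 12 17)(6 9 16 8 7) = ((1 12 5 17 4)(6 8 9 7 16))^(-23)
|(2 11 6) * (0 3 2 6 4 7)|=|(0 3 2 11 4 7)|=6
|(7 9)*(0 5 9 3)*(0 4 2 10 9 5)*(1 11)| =|(1 11)(2 10 9 7 3 4)| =6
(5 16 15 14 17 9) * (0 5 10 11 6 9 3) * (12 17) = (0 5 16 15 14 12 17 3)(6 9 10 11) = [5, 1, 2, 0, 4, 16, 9, 7, 8, 10, 11, 6, 17, 13, 12, 14, 15, 3]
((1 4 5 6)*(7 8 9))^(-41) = ((1 4 5 6)(7 8 9))^(-41) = (1 6 5 4)(7 8 9)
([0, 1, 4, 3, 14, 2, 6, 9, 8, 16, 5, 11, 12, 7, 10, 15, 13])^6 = [0, 1, 4, 3, 14, 2, 6, 16, 8, 13, 5, 11, 12, 9, 10, 15, 7]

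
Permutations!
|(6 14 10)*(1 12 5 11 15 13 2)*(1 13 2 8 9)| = 9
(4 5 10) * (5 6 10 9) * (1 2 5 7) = (1 2 5 9 7)(4 6 10) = [0, 2, 5, 3, 6, 9, 10, 1, 8, 7, 4]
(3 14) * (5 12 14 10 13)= [0, 1, 2, 10, 4, 12, 6, 7, 8, 9, 13, 11, 14, 5, 3]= (3 10 13 5 12 14)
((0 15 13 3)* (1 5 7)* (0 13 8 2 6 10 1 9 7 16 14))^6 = ((0 15 8 2 6 10 1 5 16 14)(3 13)(7 9))^6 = (0 1 8 16 6)(2 14 10 15 5)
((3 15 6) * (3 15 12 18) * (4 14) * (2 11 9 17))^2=(2 9)(3 18 12)(11 17)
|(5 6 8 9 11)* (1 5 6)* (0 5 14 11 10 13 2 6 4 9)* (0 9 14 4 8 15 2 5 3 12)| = 9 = |(0 3 12)(1 4 14 11 8 9 10 13 5)(2 6 15)|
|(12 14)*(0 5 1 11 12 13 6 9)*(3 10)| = |(0 5 1 11 12 14 13 6 9)(3 10)| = 18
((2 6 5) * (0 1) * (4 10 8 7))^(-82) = ((0 1)(2 6 5)(4 10 8 7))^(-82) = (2 5 6)(4 8)(7 10)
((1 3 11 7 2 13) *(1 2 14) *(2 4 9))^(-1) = (1 14 7 11 3)(2 9 4 13) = ((1 3 11 7 14)(2 13 4 9))^(-1)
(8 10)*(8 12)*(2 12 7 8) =(2 12)(7 8 10) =[0, 1, 12, 3, 4, 5, 6, 8, 10, 9, 7, 11, 2]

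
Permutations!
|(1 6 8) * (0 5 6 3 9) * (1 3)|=6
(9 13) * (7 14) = (7 14)(9 13) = [0, 1, 2, 3, 4, 5, 6, 14, 8, 13, 10, 11, 12, 9, 7]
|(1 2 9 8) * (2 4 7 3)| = 7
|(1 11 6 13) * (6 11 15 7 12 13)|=5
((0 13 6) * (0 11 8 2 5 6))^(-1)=((0 13)(2 5 6 11 8))^(-1)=(0 13)(2 8 11 6 5)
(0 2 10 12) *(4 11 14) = [2, 1, 10, 3, 11, 5, 6, 7, 8, 9, 12, 14, 0, 13, 4] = (0 2 10 12)(4 11 14)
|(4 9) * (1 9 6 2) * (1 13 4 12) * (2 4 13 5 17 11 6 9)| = |(1 2 5 17 11 6 4 9 12)| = 9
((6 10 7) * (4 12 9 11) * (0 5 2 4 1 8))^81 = (12)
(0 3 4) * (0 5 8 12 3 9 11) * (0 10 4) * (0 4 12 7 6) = [9, 1, 2, 4, 5, 8, 0, 6, 7, 11, 12, 10, 3] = (0 9 11 10 12 3 4 5 8 7 6)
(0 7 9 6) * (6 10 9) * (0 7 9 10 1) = (10)(0 9 1)(6 7) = [9, 0, 2, 3, 4, 5, 7, 6, 8, 1, 10]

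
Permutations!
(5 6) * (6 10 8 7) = (5 10 8 7 6) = [0, 1, 2, 3, 4, 10, 5, 6, 7, 9, 8]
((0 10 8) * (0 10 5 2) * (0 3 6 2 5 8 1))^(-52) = ((0 8 10 1)(2 3 6))^(-52) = (10)(2 6 3)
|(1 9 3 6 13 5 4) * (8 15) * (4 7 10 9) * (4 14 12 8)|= |(1 14 12 8 15 4)(3 6 13 5 7 10 9)|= 42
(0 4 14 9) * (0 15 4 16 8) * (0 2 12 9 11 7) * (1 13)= (0 16 8 2 12 9 15 4 14 11 7)(1 13)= [16, 13, 12, 3, 14, 5, 6, 0, 2, 15, 10, 7, 9, 1, 11, 4, 8]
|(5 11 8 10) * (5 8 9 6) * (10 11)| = 6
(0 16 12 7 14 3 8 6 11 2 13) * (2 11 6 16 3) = (0 3 8 16 12 7 14 2 13) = [3, 1, 13, 8, 4, 5, 6, 14, 16, 9, 10, 11, 7, 0, 2, 15, 12]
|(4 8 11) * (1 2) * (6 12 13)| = 6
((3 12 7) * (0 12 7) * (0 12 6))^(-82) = (12)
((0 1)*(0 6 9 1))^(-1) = (1 9 6) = ((1 6 9))^(-1)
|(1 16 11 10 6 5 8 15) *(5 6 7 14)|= 9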